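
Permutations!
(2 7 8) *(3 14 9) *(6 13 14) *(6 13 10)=(2 7 8)(3 13 14 9)(6 10)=[0, 1, 7, 13, 4, 5, 10, 8, 2, 3, 6, 11, 12, 14, 9]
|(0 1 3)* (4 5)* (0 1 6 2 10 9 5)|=14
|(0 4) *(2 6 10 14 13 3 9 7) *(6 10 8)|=|(0 4)(2 10 14 13 3 9 7)(6 8)|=14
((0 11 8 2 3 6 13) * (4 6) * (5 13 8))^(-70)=((0 11 5 13)(2 3 4 6 8))^(-70)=(0 5)(11 13)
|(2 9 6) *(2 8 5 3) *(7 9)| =7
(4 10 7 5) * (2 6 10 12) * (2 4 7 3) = [0, 1, 6, 2, 12, 7, 10, 5, 8, 9, 3, 11, 4] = (2 6 10 3)(4 12)(5 7)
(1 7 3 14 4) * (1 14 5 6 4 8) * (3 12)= (1 7 12 3 5 6 4 14 8)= [0, 7, 2, 5, 14, 6, 4, 12, 1, 9, 10, 11, 3, 13, 8]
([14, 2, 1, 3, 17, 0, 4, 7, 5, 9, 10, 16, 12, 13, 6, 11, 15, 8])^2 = [6, 1, 2, 3, 8, 14, 17, 7, 0, 9, 10, 15, 12, 13, 4, 16, 11, 5]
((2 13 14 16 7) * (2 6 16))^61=((2 13 14)(6 16 7))^61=(2 13 14)(6 16 7)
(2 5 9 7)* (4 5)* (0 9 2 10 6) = (0 9 7 10 6)(2 4 5) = [9, 1, 4, 3, 5, 2, 0, 10, 8, 7, 6]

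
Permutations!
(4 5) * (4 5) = (5) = [0, 1, 2, 3, 4, 5]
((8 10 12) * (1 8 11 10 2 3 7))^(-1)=(1 7 3 2 8)(10 11 12)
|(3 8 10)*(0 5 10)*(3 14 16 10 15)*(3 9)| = 6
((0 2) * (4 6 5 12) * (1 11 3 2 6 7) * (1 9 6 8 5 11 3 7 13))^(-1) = (0 2 3 1 13 4 12 5 8)(6 9 7 11) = ((0 8 5 12 4 13 1 3 2)(6 11 7 9))^(-1)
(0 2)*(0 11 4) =[2, 1, 11, 3, 0, 5, 6, 7, 8, 9, 10, 4] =(0 2 11 4)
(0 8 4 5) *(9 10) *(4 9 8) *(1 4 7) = (0 7 1 4 5)(8 9 10) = [7, 4, 2, 3, 5, 0, 6, 1, 9, 10, 8]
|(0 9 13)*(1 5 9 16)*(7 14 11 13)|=|(0 16 1 5 9 7 14 11 13)|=9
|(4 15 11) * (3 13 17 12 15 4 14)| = |(3 13 17 12 15 11 14)| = 7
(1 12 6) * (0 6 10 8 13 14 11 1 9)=[6, 12, 2, 3, 4, 5, 9, 7, 13, 0, 8, 1, 10, 14, 11]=(0 6 9)(1 12 10 8 13 14 11)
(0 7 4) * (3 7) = (0 3 7 4) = [3, 1, 2, 7, 0, 5, 6, 4]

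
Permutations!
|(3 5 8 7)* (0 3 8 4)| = |(0 3 5 4)(7 8)| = 4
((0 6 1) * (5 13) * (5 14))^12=((0 6 1)(5 13 14))^12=(14)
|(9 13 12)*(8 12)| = |(8 12 9 13)| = 4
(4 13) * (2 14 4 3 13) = (2 14 4)(3 13) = [0, 1, 14, 13, 2, 5, 6, 7, 8, 9, 10, 11, 12, 3, 4]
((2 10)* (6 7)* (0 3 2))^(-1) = ((0 3 2 10)(6 7))^(-1) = (0 10 2 3)(6 7)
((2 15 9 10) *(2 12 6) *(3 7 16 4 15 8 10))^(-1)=(2 6 12 10 8)(3 9 15 4 16 7)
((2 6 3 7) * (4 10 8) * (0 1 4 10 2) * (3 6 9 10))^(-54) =(10)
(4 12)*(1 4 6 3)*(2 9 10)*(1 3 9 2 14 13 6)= (1 4 12)(6 9 10 14 13)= [0, 4, 2, 3, 12, 5, 9, 7, 8, 10, 14, 11, 1, 6, 13]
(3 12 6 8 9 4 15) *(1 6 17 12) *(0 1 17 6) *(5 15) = (0 1)(3 17 12 6 8 9 4 5 15) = [1, 0, 2, 17, 5, 15, 8, 7, 9, 4, 10, 11, 6, 13, 14, 3, 16, 12]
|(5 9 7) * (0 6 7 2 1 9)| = |(0 6 7 5)(1 9 2)| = 12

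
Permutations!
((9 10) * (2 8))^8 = (10)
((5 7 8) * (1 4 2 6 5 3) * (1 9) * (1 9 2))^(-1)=((9)(1 4)(2 6 5 7 8 3))^(-1)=(9)(1 4)(2 3 8 7 5 6)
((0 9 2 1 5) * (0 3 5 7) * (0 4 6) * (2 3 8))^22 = (0 3 8 1 4)(2 7 6 9 5)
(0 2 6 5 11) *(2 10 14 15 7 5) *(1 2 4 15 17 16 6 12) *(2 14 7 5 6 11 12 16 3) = (0 10 7 6 4 15 5 12 1 14 17 3 2 16 11) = [10, 14, 16, 2, 15, 12, 4, 6, 8, 9, 7, 0, 1, 13, 17, 5, 11, 3]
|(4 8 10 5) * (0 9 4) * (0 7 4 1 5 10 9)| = 6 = |(10)(1 5 7 4 8 9)|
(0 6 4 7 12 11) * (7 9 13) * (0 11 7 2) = (0 6 4 9 13 2)(7 12) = [6, 1, 0, 3, 9, 5, 4, 12, 8, 13, 10, 11, 7, 2]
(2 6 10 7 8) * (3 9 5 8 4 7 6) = (2 3 9 5 8)(4 7)(6 10) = [0, 1, 3, 9, 7, 8, 10, 4, 2, 5, 6]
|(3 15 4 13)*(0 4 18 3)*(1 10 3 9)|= |(0 4 13)(1 10 3 15 18 9)|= 6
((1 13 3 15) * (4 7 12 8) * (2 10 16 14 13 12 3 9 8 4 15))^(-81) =(1 9 16 3 12 8 14 2 4 15 13 10 7)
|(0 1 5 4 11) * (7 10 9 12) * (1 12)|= 9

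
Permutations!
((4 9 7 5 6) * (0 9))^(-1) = (0 4 6 5 7 9)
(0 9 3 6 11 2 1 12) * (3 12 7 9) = (0 3 6 11 2 1 7 9 12) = [3, 7, 1, 6, 4, 5, 11, 9, 8, 12, 10, 2, 0]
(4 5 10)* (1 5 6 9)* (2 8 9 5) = (1 2 8 9)(4 6 5 10) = [0, 2, 8, 3, 6, 10, 5, 7, 9, 1, 4]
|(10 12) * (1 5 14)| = 6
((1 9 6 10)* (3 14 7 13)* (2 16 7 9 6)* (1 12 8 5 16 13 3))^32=((1 6 10 12 8 5 16 7 3 14 9 2 13))^32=(1 16 13 5 2 8 9 12 14 10 3 6 7)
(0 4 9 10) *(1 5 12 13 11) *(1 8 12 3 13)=(0 4 9 10)(1 5 3 13 11 8 12)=[4, 5, 2, 13, 9, 3, 6, 7, 12, 10, 0, 8, 1, 11]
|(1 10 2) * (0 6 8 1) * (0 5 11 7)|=9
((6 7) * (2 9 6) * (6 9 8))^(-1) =((9)(2 8 6 7))^(-1) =(9)(2 7 6 8)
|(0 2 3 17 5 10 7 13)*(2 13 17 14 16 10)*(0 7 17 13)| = |(2 3 14 16 10 17 5)(7 13)| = 14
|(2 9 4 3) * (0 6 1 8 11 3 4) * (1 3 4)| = 20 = |(0 6 3 2 9)(1 8 11 4)|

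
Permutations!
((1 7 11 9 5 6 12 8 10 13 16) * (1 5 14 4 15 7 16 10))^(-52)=((1 16 5 6 12 8)(4 15 7 11 9 14)(10 13))^(-52)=(1 5 12)(4 7 9)(6 8 16)(11 14 15)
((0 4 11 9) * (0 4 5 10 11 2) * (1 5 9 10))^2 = (11)(0 4)(2 9)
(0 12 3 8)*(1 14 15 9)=(0 12 3 8)(1 14 15 9)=[12, 14, 2, 8, 4, 5, 6, 7, 0, 1, 10, 11, 3, 13, 15, 9]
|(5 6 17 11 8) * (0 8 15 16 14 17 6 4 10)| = 5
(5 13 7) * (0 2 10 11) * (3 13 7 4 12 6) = (0 2 10 11)(3 13 4 12 6)(5 7) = [2, 1, 10, 13, 12, 7, 3, 5, 8, 9, 11, 0, 6, 4]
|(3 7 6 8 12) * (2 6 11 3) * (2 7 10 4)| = 9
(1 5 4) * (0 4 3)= (0 4 1 5 3)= [4, 5, 2, 0, 1, 3]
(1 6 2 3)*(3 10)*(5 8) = [0, 6, 10, 1, 4, 8, 2, 7, 5, 9, 3] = (1 6 2 10 3)(5 8)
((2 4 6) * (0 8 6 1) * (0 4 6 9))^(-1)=(0 9 8)(1 4)(2 6)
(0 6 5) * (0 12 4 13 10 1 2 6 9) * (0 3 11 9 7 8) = (0 7 8)(1 2 6 5 12 4 13 10)(3 11 9) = [7, 2, 6, 11, 13, 12, 5, 8, 0, 3, 1, 9, 4, 10]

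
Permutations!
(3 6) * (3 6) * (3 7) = (3 7) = [0, 1, 2, 7, 4, 5, 6, 3]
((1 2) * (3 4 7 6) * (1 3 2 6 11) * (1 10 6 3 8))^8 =((1 3 4 7 11 10 6 2 8))^8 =(1 8 2 6 10 11 7 4 3)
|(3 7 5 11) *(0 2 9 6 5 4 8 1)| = 11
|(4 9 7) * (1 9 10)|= |(1 9 7 4 10)|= 5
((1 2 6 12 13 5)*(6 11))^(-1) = ((1 2 11 6 12 13 5))^(-1) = (1 5 13 12 6 11 2)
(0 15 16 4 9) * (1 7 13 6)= [15, 7, 2, 3, 9, 5, 1, 13, 8, 0, 10, 11, 12, 6, 14, 16, 4]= (0 15 16 4 9)(1 7 13 6)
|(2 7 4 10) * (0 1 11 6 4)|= |(0 1 11 6 4 10 2 7)|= 8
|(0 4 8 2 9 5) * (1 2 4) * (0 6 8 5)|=|(0 1 2 9)(4 5 6 8)|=4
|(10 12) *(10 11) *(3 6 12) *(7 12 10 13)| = 12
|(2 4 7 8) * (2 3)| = |(2 4 7 8 3)| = 5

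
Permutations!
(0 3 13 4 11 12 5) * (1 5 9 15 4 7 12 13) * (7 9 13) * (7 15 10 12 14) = (0 3 1 5)(4 11 15)(7 14)(9 10 12 13) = [3, 5, 2, 1, 11, 0, 6, 14, 8, 10, 12, 15, 13, 9, 7, 4]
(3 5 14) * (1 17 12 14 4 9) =(1 17 12 14 3 5 4 9) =[0, 17, 2, 5, 9, 4, 6, 7, 8, 1, 10, 11, 14, 13, 3, 15, 16, 12]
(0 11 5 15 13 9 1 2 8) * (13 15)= (15)(0 11 5 13 9 1 2 8)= [11, 2, 8, 3, 4, 13, 6, 7, 0, 1, 10, 5, 12, 9, 14, 15]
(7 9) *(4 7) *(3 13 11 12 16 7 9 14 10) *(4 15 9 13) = (3 4 13 11 12 16 7 14 10)(9 15) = [0, 1, 2, 4, 13, 5, 6, 14, 8, 15, 3, 12, 16, 11, 10, 9, 7]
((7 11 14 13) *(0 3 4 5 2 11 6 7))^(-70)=(0 4 2 14)(3 5 11 13)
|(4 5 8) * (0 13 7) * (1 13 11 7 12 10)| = 12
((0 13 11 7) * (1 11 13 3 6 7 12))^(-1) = (13)(0 7 6 3)(1 12 11)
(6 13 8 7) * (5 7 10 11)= [0, 1, 2, 3, 4, 7, 13, 6, 10, 9, 11, 5, 12, 8]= (5 7 6 13 8 10 11)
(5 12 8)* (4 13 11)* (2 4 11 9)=[0, 1, 4, 3, 13, 12, 6, 7, 5, 2, 10, 11, 8, 9]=(2 4 13 9)(5 12 8)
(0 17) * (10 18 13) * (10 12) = (0 17)(10 18 13 12) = [17, 1, 2, 3, 4, 5, 6, 7, 8, 9, 18, 11, 10, 12, 14, 15, 16, 0, 13]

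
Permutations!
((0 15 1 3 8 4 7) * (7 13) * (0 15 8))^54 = ((0 8 4 13 7 15 1 3))^54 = (0 1 7 4)(3 15 13 8)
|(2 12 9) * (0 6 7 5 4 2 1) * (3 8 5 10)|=|(0 6 7 10 3 8 5 4 2 12 9 1)|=12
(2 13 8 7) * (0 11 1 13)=(0 11 1 13 8 7 2)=[11, 13, 0, 3, 4, 5, 6, 2, 7, 9, 10, 1, 12, 8]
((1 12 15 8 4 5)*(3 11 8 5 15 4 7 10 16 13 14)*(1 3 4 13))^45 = (1 5 16 15 10 4 7 14 8 13 11 12 3)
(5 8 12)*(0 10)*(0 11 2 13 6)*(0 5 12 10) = (2 13 6 5 8 10 11) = [0, 1, 13, 3, 4, 8, 5, 7, 10, 9, 11, 2, 12, 6]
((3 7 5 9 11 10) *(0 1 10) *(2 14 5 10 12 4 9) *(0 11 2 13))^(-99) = ((0 1 12 4 9 2 14 5 13)(3 7 10))^(-99) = (14)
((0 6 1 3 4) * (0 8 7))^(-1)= ((0 6 1 3 4 8 7))^(-1)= (0 7 8 4 3 1 6)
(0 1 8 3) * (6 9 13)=(0 1 8 3)(6 9 13)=[1, 8, 2, 0, 4, 5, 9, 7, 3, 13, 10, 11, 12, 6]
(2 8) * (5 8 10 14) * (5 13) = (2 10 14 13 5 8) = [0, 1, 10, 3, 4, 8, 6, 7, 2, 9, 14, 11, 12, 5, 13]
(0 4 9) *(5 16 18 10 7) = [4, 1, 2, 3, 9, 16, 6, 5, 8, 0, 7, 11, 12, 13, 14, 15, 18, 17, 10] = (0 4 9)(5 16 18 10 7)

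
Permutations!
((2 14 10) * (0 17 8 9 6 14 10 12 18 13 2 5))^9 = (0 2 12 9)(5 13 14 8)(6 17 10 18)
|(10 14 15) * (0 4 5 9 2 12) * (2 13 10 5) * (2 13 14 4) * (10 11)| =12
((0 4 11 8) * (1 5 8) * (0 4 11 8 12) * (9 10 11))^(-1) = (0 12 5 1 11 10 9)(4 8)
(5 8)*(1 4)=(1 4)(5 8)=[0, 4, 2, 3, 1, 8, 6, 7, 5]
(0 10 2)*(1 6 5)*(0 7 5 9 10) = [0, 6, 7, 3, 4, 1, 9, 5, 8, 10, 2] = (1 6 9 10 2 7 5)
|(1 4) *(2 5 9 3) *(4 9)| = 6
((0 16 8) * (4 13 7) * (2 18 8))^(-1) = ((0 16 2 18 8)(4 13 7))^(-1) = (0 8 18 2 16)(4 7 13)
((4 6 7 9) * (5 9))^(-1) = (4 9 5 7 6)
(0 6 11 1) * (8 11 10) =(0 6 10 8 11 1) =[6, 0, 2, 3, 4, 5, 10, 7, 11, 9, 8, 1]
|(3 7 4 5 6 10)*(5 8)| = |(3 7 4 8 5 6 10)| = 7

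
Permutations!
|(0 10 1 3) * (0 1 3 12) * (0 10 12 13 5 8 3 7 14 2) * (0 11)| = |(0 12 10 7 14 2 11)(1 13 5 8 3)| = 35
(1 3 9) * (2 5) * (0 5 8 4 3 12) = (0 5 2 8 4 3 9 1 12) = [5, 12, 8, 9, 3, 2, 6, 7, 4, 1, 10, 11, 0]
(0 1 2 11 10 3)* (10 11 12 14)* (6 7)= [1, 2, 12, 0, 4, 5, 7, 6, 8, 9, 3, 11, 14, 13, 10]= (0 1 2 12 14 10 3)(6 7)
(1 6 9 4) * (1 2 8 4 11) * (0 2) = [2, 6, 8, 3, 0, 5, 9, 7, 4, 11, 10, 1] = (0 2 8 4)(1 6 9 11)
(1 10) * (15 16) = [0, 10, 2, 3, 4, 5, 6, 7, 8, 9, 1, 11, 12, 13, 14, 16, 15] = (1 10)(15 16)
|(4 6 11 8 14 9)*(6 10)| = 7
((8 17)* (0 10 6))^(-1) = ((0 10 6)(8 17))^(-1) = (0 6 10)(8 17)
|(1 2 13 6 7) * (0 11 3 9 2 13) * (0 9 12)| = 4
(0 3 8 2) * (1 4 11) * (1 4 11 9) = (0 3 8 2)(1 11 4 9) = [3, 11, 0, 8, 9, 5, 6, 7, 2, 1, 10, 4]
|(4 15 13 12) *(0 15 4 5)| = 5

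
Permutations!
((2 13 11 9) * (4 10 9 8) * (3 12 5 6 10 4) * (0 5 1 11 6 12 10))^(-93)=((0 5 12 1 11 8 3 10 9 2 13 6))^(-93)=(0 1 3 2)(5 11 10 13)(6 12 8 9)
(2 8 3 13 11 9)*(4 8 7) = (2 7 4 8 3 13 11 9) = [0, 1, 7, 13, 8, 5, 6, 4, 3, 2, 10, 9, 12, 11]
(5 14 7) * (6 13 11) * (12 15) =(5 14 7)(6 13 11)(12 15) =[0, 1, 2, 3, 4, 14, 13, 5, 8, 9, 10, 6, 15, 11, 7, 12]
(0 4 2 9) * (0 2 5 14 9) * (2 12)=(0 4 5 14 9 12 2)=[4, 1, 0, 3, 5, 14, 6, 7, 8, 12, 10, 11, 2, 13, 9]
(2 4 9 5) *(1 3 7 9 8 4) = (1 3 7 9 5 2)(4 8) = [0, 3, 1, 7, 8, 2, 6, 9, 4, 5]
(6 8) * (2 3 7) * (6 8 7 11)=(2 3 11 6 7)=[0, 1, 3, 11, 4, 5, 7, 2, 8, 9, 10, 6]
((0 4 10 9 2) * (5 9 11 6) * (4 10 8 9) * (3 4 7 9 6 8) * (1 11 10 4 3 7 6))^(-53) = (0 7 2 4 9)(1 11 8)(5 6)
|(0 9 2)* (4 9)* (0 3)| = 5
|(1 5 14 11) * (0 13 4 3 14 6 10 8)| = 11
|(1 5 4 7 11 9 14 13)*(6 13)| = 9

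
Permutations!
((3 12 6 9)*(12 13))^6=((3 13 12 6 9))^6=(3 13 12 6 9)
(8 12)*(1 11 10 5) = (1 11 10 5)(8 12) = [0, 11, 2, 3, 4, 1, 6, 7, 12, 9, 5, 10, 8]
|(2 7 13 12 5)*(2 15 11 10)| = 8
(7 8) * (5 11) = [0, 1, 2, 3, 4, 11, 6, 8, 7, 9, 10, 5] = (5 11)(7 8)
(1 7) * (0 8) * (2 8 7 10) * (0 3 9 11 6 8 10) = [7, 0, 10, 9, 4, 5, 8, 1, 3, 11, 2, 6] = (0 7 1)(2 10)(3 9 11 6 8)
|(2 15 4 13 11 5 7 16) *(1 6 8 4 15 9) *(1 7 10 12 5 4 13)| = 12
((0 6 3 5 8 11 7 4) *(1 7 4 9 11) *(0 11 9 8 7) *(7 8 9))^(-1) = ((0 6 3 5 8 1)(4 11)(7 9))^(-1) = (0 1 8 5 3 6)(4 11)(7 9)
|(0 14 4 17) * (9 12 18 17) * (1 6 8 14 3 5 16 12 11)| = |(0 3 5 16 12 18 17)(1 6 8 14 4 9 11)| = 7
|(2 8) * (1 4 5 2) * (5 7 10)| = |(1 4 7 10 5 2 8)| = 7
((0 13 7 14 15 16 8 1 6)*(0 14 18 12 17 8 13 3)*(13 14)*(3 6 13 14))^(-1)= ((0 6 14 15 16 3)(1 13 7 18 12 17 8))^(-1)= (0 3 16 15 14 6)(1 8 17 12 18 7 13)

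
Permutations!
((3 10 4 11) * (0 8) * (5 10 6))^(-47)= ((0 8)(3 6 5 10 4 11))^(-47)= (0 8)(3 6 5 10 4 11)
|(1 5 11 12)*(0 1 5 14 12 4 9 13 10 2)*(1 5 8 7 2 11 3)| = 45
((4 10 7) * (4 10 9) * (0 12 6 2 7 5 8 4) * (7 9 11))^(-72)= (0 2 12 9 6)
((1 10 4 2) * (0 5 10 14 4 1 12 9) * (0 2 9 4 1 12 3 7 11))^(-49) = (0 5 10 12 4 9 2 3 7 11)(1 14)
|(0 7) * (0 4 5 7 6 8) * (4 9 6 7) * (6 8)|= 4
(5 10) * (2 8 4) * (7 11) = (2 8 4)(5 10)(7 11) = [0, 1, 8, 3, 2, 10, 6, 11, 4, 9, 5, 7]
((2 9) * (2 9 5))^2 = (9)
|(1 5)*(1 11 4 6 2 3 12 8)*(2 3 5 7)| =|(1 7 2 5 11 4 6 3 12 8)| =10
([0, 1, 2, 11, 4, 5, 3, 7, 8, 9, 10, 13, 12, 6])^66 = (3 13)(6 11)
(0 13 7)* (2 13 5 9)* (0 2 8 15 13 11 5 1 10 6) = (0 1 10 6)(2 11 5 9 8 15 13 7) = [1, 10, 11, 3, 4, 9, 0, 2, 15, 8, 6, 5, 12, 7, 14, 13]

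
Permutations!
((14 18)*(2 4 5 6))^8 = (18)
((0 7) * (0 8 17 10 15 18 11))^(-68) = (0 10)(7 15)(8 18)(11 17)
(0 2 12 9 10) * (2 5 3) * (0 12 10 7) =[5, 1, 10, 2, 4, 3, 6, 0, 8, 7, 12, 11, 9] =(0 5 3 2 10 12 9 7)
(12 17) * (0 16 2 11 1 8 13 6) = (0 16 2 11 1 8 13 6)(12 17) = [16, 8, 11, 3, 4, 5, 0, 7, 13, 9, 10, 1, 17, 6, 14, 15, 2, 12]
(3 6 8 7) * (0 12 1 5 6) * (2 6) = [12, 5, 6, 0, 4, 2, 8, 3, 7, 9, 10, 11, 1] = (0 12 1 5 2 6 8 7 3)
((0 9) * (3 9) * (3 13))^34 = ((0 13 3 9))^34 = (0 3)(9 13)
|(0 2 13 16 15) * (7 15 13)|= 4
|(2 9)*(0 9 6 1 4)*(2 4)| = |(0 9 4)(1 2 6)| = 3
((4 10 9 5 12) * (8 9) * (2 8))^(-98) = (12)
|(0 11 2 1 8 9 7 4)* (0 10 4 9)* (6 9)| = 30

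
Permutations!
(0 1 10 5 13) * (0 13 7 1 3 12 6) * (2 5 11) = (13)(0 3 12 6)(1 10 11 2 5 7) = [3, 10, 5, 12, 4, 7, 0, 1, 8, 9, 11, 2, 6, 13]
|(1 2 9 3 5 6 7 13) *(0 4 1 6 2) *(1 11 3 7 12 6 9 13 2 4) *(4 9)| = |(0 1)(2 13 4 11 3 5 9 7)(6 12)| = 8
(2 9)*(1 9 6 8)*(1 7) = (1 9 2 6 8 7) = [0, 9, 6, 3, 4, 5, 8, 1, 7, 2]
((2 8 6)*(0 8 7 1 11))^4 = ((0 8 6 2 7 1 11))^4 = (0 7 8 1 6 11 2)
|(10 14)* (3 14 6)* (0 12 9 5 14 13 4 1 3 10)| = 20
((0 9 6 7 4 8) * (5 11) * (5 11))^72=(11)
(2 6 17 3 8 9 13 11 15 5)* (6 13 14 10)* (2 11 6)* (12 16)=(2 13 6 17 3 8 9 14 10)(5 11 15)(12 16)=[0, 1, 13, 8, 4, 11, 17, 7, 9, 14, 2, 15, 16, 6, 10, 5, 12, 3]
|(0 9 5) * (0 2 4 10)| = 6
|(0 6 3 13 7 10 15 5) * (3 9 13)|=8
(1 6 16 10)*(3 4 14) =(1 6 16 10)(3 4 14) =[0, 6, 2, 4, 14, 5, 16, 7, 8, 9, 1, 11, 12, 13, 3, 15, 10]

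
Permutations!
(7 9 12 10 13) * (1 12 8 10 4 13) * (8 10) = (1 12 4 13 7 9 10) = [0, 12, 2, 3, 13, 5, 6, 9, 8, 10, 1, 11, 4, 7]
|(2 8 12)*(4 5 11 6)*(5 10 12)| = |(2 8 5 11 6 4 10 12)| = 8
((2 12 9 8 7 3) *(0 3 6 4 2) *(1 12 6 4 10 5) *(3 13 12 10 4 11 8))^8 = (0 9 13 3 12)(1 5 10)(2 4 6)(7 8 11)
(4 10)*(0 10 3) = (0 10 4 3) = [10, 1, 2, 0, 3, 5, 6, 7, 8, 9, 4]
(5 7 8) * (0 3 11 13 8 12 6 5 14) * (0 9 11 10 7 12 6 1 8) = (0 3 10 7 6 5 12 1 8 14 9 11 13) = [3, 8, 2, 10, 4, 12, 5, 6, 14, 11, 7, 13, 1, 0, 9]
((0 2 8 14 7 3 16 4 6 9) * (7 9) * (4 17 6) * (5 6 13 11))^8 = ((0 2 8 14 9)(3 16 17 13 11 5 6 7))^8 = (17)(0 14 2 9 8)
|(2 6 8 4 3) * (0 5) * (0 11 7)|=20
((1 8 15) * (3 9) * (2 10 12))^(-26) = ((1 8 15)(2 10 12)(3 9))^(-26) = (1 8 15)(2 10 12)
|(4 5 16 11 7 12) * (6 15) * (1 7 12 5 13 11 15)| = 12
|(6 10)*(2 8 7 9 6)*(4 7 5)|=|(2 8 5 4 7 9 6 10)|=8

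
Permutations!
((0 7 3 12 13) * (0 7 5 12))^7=(0 5 12 13 7 3)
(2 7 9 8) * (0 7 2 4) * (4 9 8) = (0 7 8 9 4) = [7, 1, 2, 3, 0, 5, 6, 8, 9, 4]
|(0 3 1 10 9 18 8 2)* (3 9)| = 15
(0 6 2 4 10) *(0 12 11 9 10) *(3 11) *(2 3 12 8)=(12)(0 6 3 11 9 10 8 2 4)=[6, 1, 4, 11, 0, 5, 3, 7, 2, 10, 8, 9, 12]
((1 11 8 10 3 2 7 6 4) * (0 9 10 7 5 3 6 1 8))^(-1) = (0 11 1 7 8 4 6 10 9)(2 3 5)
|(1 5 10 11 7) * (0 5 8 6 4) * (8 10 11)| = |(0 5 11 7 1 10 8 6 4)| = 9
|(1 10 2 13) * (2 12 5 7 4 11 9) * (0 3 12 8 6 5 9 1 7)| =|(0 3 12 9 2 13 7 4 11 1 10 8 6 5)| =14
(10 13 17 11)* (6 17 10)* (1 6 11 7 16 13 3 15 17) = (1 6)(3 15 17 7 16 13 10) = [0, 6, 2, 15, 4, 5, 1, 16, 8, 9, 3, 11, 12, 10, 14, 17, 13, 7]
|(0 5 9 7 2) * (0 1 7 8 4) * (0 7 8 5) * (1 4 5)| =|(1 8 5 9)(2 4 7)| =12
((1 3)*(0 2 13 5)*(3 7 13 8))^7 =(0 5 13 7 1 3 8 2)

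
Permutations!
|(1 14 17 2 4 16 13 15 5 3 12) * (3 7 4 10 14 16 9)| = |(1 16 13 15 5 7 4 9 3 12)(2 10 14 17)| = 20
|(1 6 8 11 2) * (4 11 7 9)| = 8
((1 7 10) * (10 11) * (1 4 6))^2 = ((1 7 11 10 4 6))^2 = (1 11 4)(6 7 10)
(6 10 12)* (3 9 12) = (3 9 12 6 10) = [0, 1, 2, 9, 4, 5, 10, 7, 8, 12, 3, 11, 6]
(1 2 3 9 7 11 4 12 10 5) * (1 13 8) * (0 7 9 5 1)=(0 7 11 4 12 10 1 2 3 5 13 8)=[7, 2, 3, 5, 12, 13, 6, 11, 0, 9, 1, 4, 10, 8]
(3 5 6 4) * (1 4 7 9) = [0, 4, 2, 5, 3, 6, 7, 9, 8, 1] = (1 4 3 5 6 7 9)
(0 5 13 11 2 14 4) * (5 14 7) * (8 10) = [14, 1, 7, 3, 0, 13, 6, 5, 10, 9, 8, 2, 12, 11, 4] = (0 14 4)(2 7 5 13 11)(8 10)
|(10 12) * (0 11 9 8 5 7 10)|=|(0 11 9 8 5 7 10 12)|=8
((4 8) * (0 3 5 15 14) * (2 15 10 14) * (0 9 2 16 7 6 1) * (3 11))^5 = (0 14 7 3 2 1 10 16 11 9 6 5 15)(4 8)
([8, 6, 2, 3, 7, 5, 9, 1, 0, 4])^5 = [8, 1, 2, 3, 4, 5, 6, 7, 0, 9]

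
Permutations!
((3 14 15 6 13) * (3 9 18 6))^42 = ((3 14 15)(6 13 9 18))^42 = (6 9)(13 18)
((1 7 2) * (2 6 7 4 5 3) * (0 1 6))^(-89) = (0 7 6 2 3 5 4 1)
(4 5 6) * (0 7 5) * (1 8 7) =(0 1 8 7 5 6 4) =[1, 8, 2, 3, 0, 6, 4, 5, 7]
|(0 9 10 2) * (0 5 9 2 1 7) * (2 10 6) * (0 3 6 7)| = 6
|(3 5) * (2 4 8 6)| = |(2 4 8 6)(3 5)| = 4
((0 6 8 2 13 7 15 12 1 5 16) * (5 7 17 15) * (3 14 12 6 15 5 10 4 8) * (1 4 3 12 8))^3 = (0 12 7 14 13 16 6 1 3 2 5 15 4 10 8 17) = ((0 15 6 12 4 1 7 10 3 14 8 2 13 17 5 16))^3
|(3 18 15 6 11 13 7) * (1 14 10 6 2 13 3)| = |(1 14 10 6 11 3 18 15 2 13 7)| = 11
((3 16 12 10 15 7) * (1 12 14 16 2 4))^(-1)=(1 4 2 3 7 15 10 12)(14 16)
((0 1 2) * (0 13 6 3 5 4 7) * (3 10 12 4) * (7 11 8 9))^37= (0 1 2 13 6 10 12 4 11 8 9 7)(3 5)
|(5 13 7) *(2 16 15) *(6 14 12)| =|(2 16 15)(5 13 7)(6 14 12)| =3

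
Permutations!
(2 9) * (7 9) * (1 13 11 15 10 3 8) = (1 13 11 15 10 3 8)(2 7 9) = [0, 13, 7, 8, 4, 5, 6, 9, 1, 2, 3, 15, 12, 11, 14, 10]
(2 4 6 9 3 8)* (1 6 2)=(1 6 9 3 8)(2 4)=[0, 6, 4, 8, 2, 5, 9, 7, 1, 3]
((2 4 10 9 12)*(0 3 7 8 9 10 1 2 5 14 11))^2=((0 3 7 8 9 12 5 14 11)(1 2 4))^2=(0 7 9 5 11 3 8 12 14)(1 4 2)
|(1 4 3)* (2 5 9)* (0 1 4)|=|(0 1)(2 5 9)(3 4)|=6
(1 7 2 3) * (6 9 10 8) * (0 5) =(0 5)(1 7 2 3)(6 9 10 8) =[5, 7, 3, 1, 4, 0, 9, 2, 6, 10, 8]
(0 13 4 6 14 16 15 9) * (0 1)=(0 13 4 6 14 16 15 9 1)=[13, 0, 2, 3, 6, 5, 14, 7, 8, 1, 10, 11, 12, 4, 16, 9, 15]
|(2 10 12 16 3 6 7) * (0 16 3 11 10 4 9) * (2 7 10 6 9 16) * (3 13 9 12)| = |(0 2 4 16 11 6 10 3 12 13 9)| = 11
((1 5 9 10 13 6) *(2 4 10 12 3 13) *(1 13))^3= (1 12 5 3 9)(6 13)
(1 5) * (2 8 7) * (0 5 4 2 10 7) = (0 5 1 4 2 8)(7 10) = [5, 4, 8, 3, 2, 1, 6, 10, 0, 9, 7]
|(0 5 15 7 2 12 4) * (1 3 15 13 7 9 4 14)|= 12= |(0 5 13 7 2 12 14 1 3 15 9 4)|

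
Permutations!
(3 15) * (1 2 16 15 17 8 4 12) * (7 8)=(1 2 16 15 3 17 7 8 4 12)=[0, 2, 16, 17, 12, 5, 6, 8, 4, 9, 10, 11, 1, 13, 14, 3, 15, 7]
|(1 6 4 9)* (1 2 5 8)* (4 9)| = 6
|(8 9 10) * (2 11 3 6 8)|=7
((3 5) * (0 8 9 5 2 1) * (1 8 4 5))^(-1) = (0 1 9 8 2 3 5 4)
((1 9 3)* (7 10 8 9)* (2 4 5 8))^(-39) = (1 8 2)(3 5 10)(4 7 9) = ((1 7 10 2 4 5 8 9 3))^(-39)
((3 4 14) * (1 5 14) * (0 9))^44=(1 4 3 14 5)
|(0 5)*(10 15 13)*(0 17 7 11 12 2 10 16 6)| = 12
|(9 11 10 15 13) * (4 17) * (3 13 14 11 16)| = |(3 13 9 16)(4 17)(10 15 14 11)| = 4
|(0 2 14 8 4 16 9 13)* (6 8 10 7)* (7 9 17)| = 6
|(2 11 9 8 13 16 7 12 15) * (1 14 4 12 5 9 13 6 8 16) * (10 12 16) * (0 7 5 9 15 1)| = |(0 7 9 10 12 1 14 4 16 5 15 2 11 13)(6 8)| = 14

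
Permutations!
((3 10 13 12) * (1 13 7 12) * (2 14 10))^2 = ((1 13)(2 14 10 7 12 3))^2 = (2 10 12)(3 14 7)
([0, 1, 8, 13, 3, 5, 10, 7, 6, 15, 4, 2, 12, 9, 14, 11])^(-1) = [0, 1, 11, 4, 10, 5, 8, 7, 2, 13, 6, 15, 12, 3, 14, 9]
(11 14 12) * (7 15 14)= (7 15 14 12 11)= [0, 1, 2, 3, 4, 5, 6, 15, 8, 9, 10, 7, 11, 13, 12, 14]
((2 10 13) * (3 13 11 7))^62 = (2 11 3)(7 13 10)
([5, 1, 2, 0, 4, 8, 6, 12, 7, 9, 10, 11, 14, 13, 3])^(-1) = [3, 1, 2, 14, 4, 0, 6, 8, 5, 9, 10, 11, 7, 13, 12]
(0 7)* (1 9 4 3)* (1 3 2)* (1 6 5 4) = (0 7)(1 9)(2 6 5 4) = [7, 9, 6, 3, 2, 4, 5, 0, 8, 1]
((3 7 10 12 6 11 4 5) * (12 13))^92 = (3 10 12 11 5 7 13 6 4)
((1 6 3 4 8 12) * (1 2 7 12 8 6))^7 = (2 7 12)(3 4 6)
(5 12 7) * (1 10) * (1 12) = (1 10 12 7 5) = [0, 10, 2, 3, 4, 1, 6, 5, 8, 9, 12, 11, 7]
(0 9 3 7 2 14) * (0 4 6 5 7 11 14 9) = (2 9 3 11 14 4 6 5 7) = [0, 1, 9, 11, 6, 7, 5, 2, 8, 3, 10, 14, 12, 13, 4]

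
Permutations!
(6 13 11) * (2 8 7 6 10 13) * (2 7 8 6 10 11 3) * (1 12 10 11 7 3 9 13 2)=(1 12 10 2 6 3)(7 11)(9 13)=[0, 12, 6, 1, 4, 5, 3, 11, 8, 13, 2, 7, 10, 9]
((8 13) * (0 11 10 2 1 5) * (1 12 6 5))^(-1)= ((0 11 10 2 12 6 5)(8 13))^(-1)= (0 5 6 12 2 10 11)(8 13)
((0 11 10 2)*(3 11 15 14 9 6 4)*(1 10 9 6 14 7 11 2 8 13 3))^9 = (0 10 9 2 1 11 3 4 7 13 6 15 8 14)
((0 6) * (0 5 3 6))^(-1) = (3 5 6)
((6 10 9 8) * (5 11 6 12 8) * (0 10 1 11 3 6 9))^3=((0 10)(1 11 9 5 3 6)(8 12))^3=(0 10)(1 5)(3 11)(6 9)(8 12)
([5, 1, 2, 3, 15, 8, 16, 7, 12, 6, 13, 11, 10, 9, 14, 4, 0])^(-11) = [6, 1, 2, 3, 15, 16, 13, 7, 0, 10, 8, 11, 5, 12, 14, 4, 9]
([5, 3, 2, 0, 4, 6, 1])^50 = (6)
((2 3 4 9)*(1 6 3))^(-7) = (1 2 9 4 3 6)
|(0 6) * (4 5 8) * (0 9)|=|(0 6 9)(4 5 8)|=3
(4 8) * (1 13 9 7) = [0, 13, 2, 3, 8, 5, 6, 1, 4, 7, 10, 11, 12, 9] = (1 13 9 7)(4 8)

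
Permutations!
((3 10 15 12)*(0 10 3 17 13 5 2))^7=(0 2 5 13 17 12 15 10)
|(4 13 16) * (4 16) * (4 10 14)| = |(16)(4 13 10 14)| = 4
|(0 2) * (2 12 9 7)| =5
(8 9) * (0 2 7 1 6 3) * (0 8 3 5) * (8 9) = [2, 6, 7, 9, 4, 0, 5, 1, 8, 3] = (0 2 7 1 6 5)(3 9)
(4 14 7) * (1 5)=(1 5)(4 14 7)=[0, 5, 2, 3, 14, 1, 6, 4, 8, 9, 10, 11, 12, 13, 7]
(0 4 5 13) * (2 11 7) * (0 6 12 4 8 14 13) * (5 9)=(0 8 14 13 6 12 4 9 5)(2 11 7)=[8, 1, 11, 3, 9, 0, 12, 2, 14, 5, 10, 7, 4, 6, 13]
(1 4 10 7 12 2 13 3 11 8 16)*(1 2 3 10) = (1 4)(2 13 10 7 12 3 11 8 16) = [0, 4, 13, 11, 1, 5, 6, 12, 16, 9, 7, 8, 3, 10, 14, 15, 2]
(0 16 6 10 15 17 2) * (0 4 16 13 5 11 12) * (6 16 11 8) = (0 13 5 8 6 10 15 17 2 4 11 12) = [13, 1, 4, 3, 11, 8, 10, 7, 6, 9, 15, 12, 0, 5, 14, 17, 16, 2]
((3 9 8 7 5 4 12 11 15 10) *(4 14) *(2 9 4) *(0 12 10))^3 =((0 12 11 15)(2 9 8 7 5 14)(3 4 10))^3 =(0 15 11 12)(2 7)(5 9)(8 14)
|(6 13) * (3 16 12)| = |(3 16 12)(6 13)| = 6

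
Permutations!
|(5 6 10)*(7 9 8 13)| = |(5 6 10)(7 9 8 13)| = 12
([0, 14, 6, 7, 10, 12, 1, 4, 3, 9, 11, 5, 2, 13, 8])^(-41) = [0, 11, 4, 2, 1, 3, 10, 6, 12, 9, 14, 8, 7, 13, 5]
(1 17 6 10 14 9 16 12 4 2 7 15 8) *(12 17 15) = (1 15 8)(2 7 12 4)(6 10 14 9 16 17) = [0, 15, 7, 3, 2, 5, 10, 12, 1, 16, 14, 11, 4, 13, 9, 8, 17, 6]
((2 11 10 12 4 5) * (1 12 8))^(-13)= ((1 12 4 5 2 11 10 8))^(-13)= (1 5 10 12 2 8 4 11)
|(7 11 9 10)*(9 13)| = 5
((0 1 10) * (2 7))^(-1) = (0 10 1)(2 7)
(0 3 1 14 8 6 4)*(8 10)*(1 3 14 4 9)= (0 14 10 8 6 9 1 4)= [14, 4, 2, 3, 0, 5, 9, 7, 6, 1, 8, 11, 12, 13, 10]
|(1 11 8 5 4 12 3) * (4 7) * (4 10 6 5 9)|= |(1 11 8 9 4 12 3)(5 7 10 6)|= 28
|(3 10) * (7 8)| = |(3 10)(7 8)| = 2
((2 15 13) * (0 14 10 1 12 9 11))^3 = (15)(0 1 11 10 9 14 12)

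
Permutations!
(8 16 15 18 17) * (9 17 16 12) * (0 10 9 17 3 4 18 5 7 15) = (0 10 9 3 4 18 16)(5 7 15)(8 12 17) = [10, 1, 2, 4, 18, 7, 6, 15, 12, 3, 9, 11, 17, 13, 14, 5, 0, 8, 16]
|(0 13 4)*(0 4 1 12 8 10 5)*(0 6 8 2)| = |(0 13 1 12 2)(5 6 8 10)| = 20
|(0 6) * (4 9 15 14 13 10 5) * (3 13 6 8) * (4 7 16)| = 13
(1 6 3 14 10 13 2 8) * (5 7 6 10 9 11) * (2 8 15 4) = [0, 10, 15, 14, 2, 7, 3, 6, 1, 11, 13, 5, 12, 8, 9, 4] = (1 10 13 8)(2 15 4)(3 14 9 11 5 7 6)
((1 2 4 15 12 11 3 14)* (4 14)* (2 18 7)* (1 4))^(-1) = (1 3 11 12 15 4 14 2 7 18)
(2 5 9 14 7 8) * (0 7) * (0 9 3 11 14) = (0 7 8 2 5 3 11 14 9) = [7, 1, 5, 11, 4, 3, 6, 8, 2, 0, 10, 14, 12, 13, 9]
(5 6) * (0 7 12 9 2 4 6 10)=[7, 1, 4, 3, 6, 10, 5, 12, 8, 2, 0, 11, 9]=(0 7 12 9 2 4 6 5 10)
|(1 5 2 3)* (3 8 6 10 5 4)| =15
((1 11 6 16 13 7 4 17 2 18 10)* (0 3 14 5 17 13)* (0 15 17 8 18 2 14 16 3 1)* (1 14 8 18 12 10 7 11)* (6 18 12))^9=((0 14 5 12 10)(3 16 15 17 8 6)(4 13 11 18 7))^9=(0 10 12 5 14)(3 17)(4 7 18 11 13)(6 15)(8 16)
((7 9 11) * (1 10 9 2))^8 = ((1 10 9 11 7 2))^8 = (1 9 7)(2 10 11)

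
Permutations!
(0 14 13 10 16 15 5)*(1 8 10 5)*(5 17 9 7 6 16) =(0 14 13 17 9 7 6 16 15 1 8 10 5) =[14, 8, 2, 3, 4, 0, 16, 6, 10, 7, 5, 11, 12, 17, 13, 1, 15, 9]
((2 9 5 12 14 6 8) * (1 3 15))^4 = (1 3 15)(2 14 9 6 5 8 12)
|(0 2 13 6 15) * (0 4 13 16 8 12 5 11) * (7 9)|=|(0 2 16 8 12 5 11)(4 13 6 15)(7 9)|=28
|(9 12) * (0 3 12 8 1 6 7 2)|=9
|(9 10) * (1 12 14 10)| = 5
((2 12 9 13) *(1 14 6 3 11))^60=((1 14 6 3 11)(2 12 9 13))^60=(14)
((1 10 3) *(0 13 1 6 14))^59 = ((0 13 1 10 3 6 14))^59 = (0 10 14 1 6 13 3)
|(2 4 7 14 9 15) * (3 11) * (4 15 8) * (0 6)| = 10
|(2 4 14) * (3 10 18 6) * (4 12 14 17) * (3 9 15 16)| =|(2 12 14)(3 10 18 6 9 15 16)(4 17)| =42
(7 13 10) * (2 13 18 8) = (2 13 10 7 18 8) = [0, 1, 13, 3, 4, 5, 6, 18, 2, 9, 7, 11, 12, 10, 14, 15, 16, 17, 8]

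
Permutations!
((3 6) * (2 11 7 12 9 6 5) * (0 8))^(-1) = (0 8)(2 5 3 6 9 12 7 11)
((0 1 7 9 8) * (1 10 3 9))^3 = ((0 10 3 9 8)(1 7))^3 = (0 9 10 8 3)(1 7)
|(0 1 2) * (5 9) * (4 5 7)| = |(0 1 2)(4 5 9 7)| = 12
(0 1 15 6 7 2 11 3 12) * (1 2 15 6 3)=[2, 6, 11, 12, 4, 5, 7, 15, 8, 9, 10, 1, 0, 13, 14, 3]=(0 2 11 1 6 7 15 3 12)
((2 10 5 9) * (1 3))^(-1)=((1 3)(2 10 5 9))^(-1)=(1 3)(2 9 5 10)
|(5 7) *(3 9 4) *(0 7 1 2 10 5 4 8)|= 12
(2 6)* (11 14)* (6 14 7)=[0, 1, 14, 3, 4, 5, 2, 6, 8, 9, 10, 7, 12, 13, 11]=(2 14 11 7 6)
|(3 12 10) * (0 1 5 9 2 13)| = |(0 1 5 9 2 13)(3 12 10)| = 6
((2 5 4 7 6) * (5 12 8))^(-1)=((2 12 8 5 4 7 6))^(-1)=(2 6 7 4 5 8 12)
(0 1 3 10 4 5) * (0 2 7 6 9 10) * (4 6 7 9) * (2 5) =(0 1 3)(2 9 10 6 4) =[1, 3, 9, 0, 2, 5, 4, 7, 8, 10, 6]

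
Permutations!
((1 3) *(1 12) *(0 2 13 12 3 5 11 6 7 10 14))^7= (0 6 12 14 11 13 10 5 2 7 1)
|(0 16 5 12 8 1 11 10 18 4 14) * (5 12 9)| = |(0 16 12 8 1 11 10 18 4 14)(5 9)| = 10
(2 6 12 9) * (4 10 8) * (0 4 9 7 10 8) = (0 4 8 9 2 6 12 7 10) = [4, 1, 6, 3, 8, 5, 12, 10, 9, 2, 0, 11, 7]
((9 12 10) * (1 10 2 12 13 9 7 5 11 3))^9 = ((1 10 7 5 11 3)(2 12)(9 13))^9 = (1 5)(2 12)(3 7)(9 13)(10 11)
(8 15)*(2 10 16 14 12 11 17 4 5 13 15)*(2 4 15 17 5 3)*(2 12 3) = (2 10 16 14 3 12 11 5 13 17 15 8 4) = [0, 1, 10, 12, 2, 13, 6, 7, 4, 9, 16, 5, 11, 17, 3, 8, 14, 15]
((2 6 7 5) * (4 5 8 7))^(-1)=((2 6 4 5)(7 8))^(-1)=(2 5 4 6)(7 8)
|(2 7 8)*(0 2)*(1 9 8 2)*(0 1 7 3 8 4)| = |(0 7 2 3 8 1 9 4)| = 8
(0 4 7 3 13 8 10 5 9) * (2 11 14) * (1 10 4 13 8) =(0 13 1 10 5 9)(2 11 14)(3 8 4 7) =[13, 10, 11, 8, 7, 9, 6, 3, 4, 0, 5, 14, 12, 1, 2]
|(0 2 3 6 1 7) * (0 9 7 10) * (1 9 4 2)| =6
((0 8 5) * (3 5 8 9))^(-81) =(0 5 3 9)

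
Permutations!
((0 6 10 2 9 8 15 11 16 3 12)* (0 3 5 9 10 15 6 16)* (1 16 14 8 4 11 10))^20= ((0 14 8 6 15 10 2 1 16 5 9 4 11)(3 12))^20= (0 1 14 16 8 5 6 9 15 4 10 11 2)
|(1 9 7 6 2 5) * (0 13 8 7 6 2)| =9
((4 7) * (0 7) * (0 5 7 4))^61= ((0 4 5 7))^61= (0 4 5 7)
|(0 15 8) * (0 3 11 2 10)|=7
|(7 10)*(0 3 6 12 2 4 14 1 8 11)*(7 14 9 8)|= 36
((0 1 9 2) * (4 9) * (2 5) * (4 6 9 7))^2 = (0 6 5)(1 9 2)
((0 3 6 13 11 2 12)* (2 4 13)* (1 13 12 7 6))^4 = (0 11 3 4 1 12 13)(2 7 6)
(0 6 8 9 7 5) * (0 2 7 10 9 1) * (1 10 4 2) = (0 6 8 10 9 4 2 7 5 1) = [6, 0, 7, 3, 2, 1, 8, 5, 10, 4, 9]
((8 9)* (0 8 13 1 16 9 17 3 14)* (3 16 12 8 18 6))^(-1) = ((0 18 6 3 14)(1 12 8 17 16 9 13))^(-1) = (0 14 3 6 18)(1 13 9 16 17 8 12)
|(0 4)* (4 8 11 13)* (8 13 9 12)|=12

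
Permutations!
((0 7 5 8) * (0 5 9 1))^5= (0 7 9 1)(5 8)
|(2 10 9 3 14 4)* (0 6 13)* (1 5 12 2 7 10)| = |(0 6 13)(1 5 12 2)(3 14 4 7 10 9)| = 12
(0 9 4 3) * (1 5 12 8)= (0 9 4 3)(1 5 12 8)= [9, 5, 2, 0, 3, 12, 6, 7, 1, 4, 10, 11, 8]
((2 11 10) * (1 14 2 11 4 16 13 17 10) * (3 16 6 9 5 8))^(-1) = ((1 14 2 4 6 9 5 8 3 16 13 17 10 11))^(-1) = (1 11 10 17 13 16 3 8 5 9 6 4 2 14)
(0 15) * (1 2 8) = (0 15)(1 2 8) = [15, 2, 8, 3, 4, 5, 6, 7, 1, 9, 10, 11, 12, 13, 14, 0]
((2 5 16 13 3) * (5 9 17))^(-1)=(2 3 13 16 5 17 9)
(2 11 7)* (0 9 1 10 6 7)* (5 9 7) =(0 7 2 11)(1 10 6 5 9) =[7, 10, 11, 3, 4, 9, 5, 2, 8, 1, 6, 0]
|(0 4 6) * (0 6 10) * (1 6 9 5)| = |(0 4 10)(1 6 9 5)| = 12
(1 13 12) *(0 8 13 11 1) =(0 8 13 12)(1 11) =[8, 11, 2, 3, 4, 5, 6, 7, 13, 9, 10, 1, 0, 12]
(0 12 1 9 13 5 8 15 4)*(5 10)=[12, 9, 2, 3, 0, 8, 6, 7, 15, 13, 5, 11, 1, 10, 14, 4]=(0 12 1 9 13 10 5 8 15 4)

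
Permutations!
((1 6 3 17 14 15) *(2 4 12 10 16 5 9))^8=(1 3 14)(2 4 12 10 16 5 9)(6 17 15)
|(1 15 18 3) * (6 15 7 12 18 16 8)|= 20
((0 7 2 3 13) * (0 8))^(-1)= ((0 7 2 3 13 8))^(-1)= (0 8 13 3 2 7)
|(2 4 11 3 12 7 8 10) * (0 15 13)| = 24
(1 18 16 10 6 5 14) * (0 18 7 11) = [18, 7, 2, 3, 4, 14, 5, 11, 8, 9, 6, 0, 12, 13, 1, 15, 10, 17, 16] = (0 18 16 10 6 5 14 1 7 11)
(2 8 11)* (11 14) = (2 8 14 11) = [0, 1, 8, 3, 4, 5, 6, 7, 14, 9, 10, 2, 12, 13, 11]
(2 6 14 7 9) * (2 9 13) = (2 6 14 7 13) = [0, 1, 6, 3, 4, 5, 14, 13, 8, 9, 10, 11, 12, 2, 7]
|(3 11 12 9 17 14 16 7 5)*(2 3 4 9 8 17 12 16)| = 12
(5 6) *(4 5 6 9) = (4 5 9) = [0, 1, 2, 3, 5, 9, 6, 7, 8, 4]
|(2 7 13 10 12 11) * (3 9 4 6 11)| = 10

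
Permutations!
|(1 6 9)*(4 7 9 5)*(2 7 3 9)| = 6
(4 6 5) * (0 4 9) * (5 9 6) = (0 4 5 6 9) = [4, 1, 2, 3, 5, 6, 9, 7, 8, 0]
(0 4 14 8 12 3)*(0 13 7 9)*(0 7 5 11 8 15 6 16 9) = (0 4 14 15 6 16 9 7)(3 13 5 11 8 12) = [4, 1, 2, 13, 14, 11, 16, 0, 12, 7, 10, 8, 3, 5, 15, 6, 9]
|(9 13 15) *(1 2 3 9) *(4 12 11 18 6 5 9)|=|(1 2 3 4 12 11 18 6 5 9 13 15)|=12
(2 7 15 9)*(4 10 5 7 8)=(2 8 4 10 5 7 15 9)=[0, 1, 8, 3, 10, 7, 6, 15, 4, 2, 5, 11, 12, 13, 14, 9]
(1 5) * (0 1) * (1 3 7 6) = (0 3 7 6 1 5) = [3, 5, 2, 7, 4, 0, 1, 6]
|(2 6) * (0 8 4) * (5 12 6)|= 12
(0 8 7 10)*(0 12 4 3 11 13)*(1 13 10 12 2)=(0 8 7 12 4 3 11 10 2 1 13)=[8, 13, 1, 11, 3, 5, 6, 12, 7, 9, 2, 10, 4, 0]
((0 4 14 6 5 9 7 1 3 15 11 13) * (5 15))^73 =((0 4 14 6 15 11 13)(1 3 5 9 7))^73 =(0 6 13 14 11 4 15)(1 9 3 7 5)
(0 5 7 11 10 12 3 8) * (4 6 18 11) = (0 5 7 4 6 18 11 10 12 3 8) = [5, 1, 2, 8, 6, 7, 18, 4, 0, 9, 12, 10, 3, 13, 14, 15, 16, 17, 11]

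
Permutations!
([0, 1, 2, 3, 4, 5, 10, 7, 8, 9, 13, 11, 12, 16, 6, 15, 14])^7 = (6 13 14 10 16)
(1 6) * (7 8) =(1 6)(7 8) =[0, 6, 2, 3, 4, 5, 1, 8, 7]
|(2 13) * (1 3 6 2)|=5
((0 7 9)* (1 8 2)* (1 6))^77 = (0 9 7)(1 8 2 6)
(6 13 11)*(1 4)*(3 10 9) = (1 4)(3 10 9)(6 13 11) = [0, 4, 2, 10, 1, 5, 13, 7, 8, 3, 9, 6, 12, 11]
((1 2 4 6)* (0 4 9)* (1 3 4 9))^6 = (9)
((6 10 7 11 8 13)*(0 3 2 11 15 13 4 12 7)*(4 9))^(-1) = ((0 3 2 11 8 9 4 12 7 15 13 6 10))^(-1) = (0 10 6 13 15 7 12 4 9 8 11 2 3)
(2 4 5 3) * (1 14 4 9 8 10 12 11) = [0, 14, 9, 2, 5, 3, 6, 7, 10, 8, 12, 1, 11, 13, 4] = (1 14 4 5 3 2 9 8 10 12 11)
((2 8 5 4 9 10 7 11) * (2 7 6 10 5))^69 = (2 8)(6 10)(7 11)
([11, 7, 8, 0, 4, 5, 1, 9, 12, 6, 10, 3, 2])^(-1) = (0 3 11)(1 6 9 7)(2 12 8)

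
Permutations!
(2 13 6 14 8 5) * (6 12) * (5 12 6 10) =[0, 1, 13, 3, 4, 2, 14, 7, 12, 9, 5, 11, 10, 6, 8] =(2 13 6 14 8 12 10 5)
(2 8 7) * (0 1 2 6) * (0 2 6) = [1, 6, 8, 3, 4, 5, 2, 0, 7] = (0 1 6 2 8 7)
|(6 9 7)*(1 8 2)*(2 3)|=|(1 8 3 2)(6 9 7)|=12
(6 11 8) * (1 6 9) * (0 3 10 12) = (0 3 10 12)(1 6 11 8 9) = [3, 6, 2, 10, 4, 5, 11, 7, 9, 1, 12, 8, 0]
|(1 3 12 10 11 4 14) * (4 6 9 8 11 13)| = |(1 3 12 10 13 4 14)(6 9 8 11)| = 28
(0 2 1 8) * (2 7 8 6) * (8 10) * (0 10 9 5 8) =(0 7 9 5 8 10)(1 6 2) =[7, 6, 1, 3, 4, 8, 2, 9, 10, 5, 0]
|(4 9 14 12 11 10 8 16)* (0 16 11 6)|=|(0 16 4 9 14 12 6)(8 11 10)|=21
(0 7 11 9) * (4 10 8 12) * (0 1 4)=(0 7 11 9 1 4 10 8 12)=[7, 4, 2, 3, 10, 5, 6, 11, 12, 1, 8, 9, 0]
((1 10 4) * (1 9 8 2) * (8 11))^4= ((1 10 4 9 11 8 2))^4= (1 11 10 8 4 2 9)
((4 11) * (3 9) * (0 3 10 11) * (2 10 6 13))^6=(0 10 6)(2 9 4)(3 11 13)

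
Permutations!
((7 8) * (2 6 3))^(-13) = (2 3 6)(7 8)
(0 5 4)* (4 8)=(0 5 8 4)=[5, 1, 2, 3, 0, 8, 6, 7, 4]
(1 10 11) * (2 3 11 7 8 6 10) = (1 2 3 11)(6 10 7 8) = [0, 2, 3, 11, 4, 5, 10, 8, 6, 9, 7, 1]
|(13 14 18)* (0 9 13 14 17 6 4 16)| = |(0 9 13 17 6 4 16)(14 18)| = 14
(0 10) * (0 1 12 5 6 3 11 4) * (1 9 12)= (0 10 9 12 5 6 3 11 4)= [10, 1, 2, 11, 0, 6, 3, 7, 8, 12, 9, 4, 5]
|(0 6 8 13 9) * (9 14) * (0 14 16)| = |(0 6 8 13 16)(9 14)| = 10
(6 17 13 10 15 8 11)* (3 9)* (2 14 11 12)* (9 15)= (2 14 11 6 17 13 10 9 3 15 8 12)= [0, 1, 14, 15, 4, 5, 17, 7, 12, 3, 9, 6, 2, 10, 11, 8, 16, 13]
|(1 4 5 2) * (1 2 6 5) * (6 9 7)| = 4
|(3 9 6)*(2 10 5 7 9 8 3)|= |(2 10 5 7 9 6)(3 8)|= 6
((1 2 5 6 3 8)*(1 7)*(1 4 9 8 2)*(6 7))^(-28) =((2 5 7 4 9 8 6 3))^(-28) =(2 9)(3 4)(5 8)(6 7)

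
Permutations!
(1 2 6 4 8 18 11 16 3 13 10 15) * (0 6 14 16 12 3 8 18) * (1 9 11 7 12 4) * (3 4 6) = (0 3 13 10 15 9 11 6 1 2 14 16 8)(4 18 7 12) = [3, 2, 14, 13, 18, 5, 1, 12, 0, 11, 15, 6, 4, 10, 16, 9, 8, 17, 7]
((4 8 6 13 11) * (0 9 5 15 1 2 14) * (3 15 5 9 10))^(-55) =(0 10 3 15 1 2 14)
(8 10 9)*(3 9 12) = [0, 1, 2, 9, 4, 5, 6, 7, 10, 8, 12, 11, 3] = (3 9 8 10 12)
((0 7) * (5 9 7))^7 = (0 7 9 5)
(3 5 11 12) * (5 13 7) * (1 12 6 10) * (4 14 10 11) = [0, 12, 2, 13, 14, 4, 11, 5, 8, 9, 1, 6, 3, 7, 10] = (1 12 3 13 7 5 4 14 10)(6 11)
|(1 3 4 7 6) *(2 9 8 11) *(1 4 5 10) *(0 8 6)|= 8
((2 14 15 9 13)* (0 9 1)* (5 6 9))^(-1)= ((0 5 6 9 13 2 14 15 1))^(-1)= (0 1 15 14 2 13 9 6 5)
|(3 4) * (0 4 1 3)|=|(0 4)(1 3)|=2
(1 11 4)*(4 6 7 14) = (1 11 6 7 14 4) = [0, 11, 2, 3, 1, 5, 7, 14, 8, 9, 10, 6, 12, 13, 4]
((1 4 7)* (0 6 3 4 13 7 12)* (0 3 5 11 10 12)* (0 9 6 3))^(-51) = (13)(0 9 11)(3 6 10)(4 5 12)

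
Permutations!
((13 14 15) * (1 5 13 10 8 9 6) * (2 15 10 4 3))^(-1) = ((1 5 13 14 10 8 9 6)(2 15 4 3))^(-1) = (1 6 9 8 10 14 13 5)(2 3 4 15)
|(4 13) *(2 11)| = |(2 11)(4 13)| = 2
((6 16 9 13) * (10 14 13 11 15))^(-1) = (6 13 14 10 15 11 9 16)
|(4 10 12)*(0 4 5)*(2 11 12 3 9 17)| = 10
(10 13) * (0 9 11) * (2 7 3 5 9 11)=(0 11)(2 7 3 5 9)(10 13)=[11, 1, 7, 5, 4, 9, 6, 3, 8, 2, 13, 0, 12, 10]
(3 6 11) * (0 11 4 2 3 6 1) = (0 11 6 4 2 3 1) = [11, 0, 3, 1, 2, 5, 4, 7, 8, 9, 10, 6]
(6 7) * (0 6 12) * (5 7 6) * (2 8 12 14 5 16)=(0 16 2 8 12)(5 7 14)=[16, 1, 8, 3, 4, 7, 6, 14, 12, 9, 10, 11, 0, 13, 5, 15, 2]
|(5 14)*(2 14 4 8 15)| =|(2 14 5 4 8 15)| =6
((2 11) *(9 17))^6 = (17)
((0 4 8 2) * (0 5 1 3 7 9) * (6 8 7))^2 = ((0 4 7 9)(1 3 6 8 2 5))^2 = (0 7)(1 6 2)(3 8 5)(4 9)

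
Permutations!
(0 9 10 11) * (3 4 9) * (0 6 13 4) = [3, 1, 2, 0, 9, 5, 13, 7, 8, 10, 11, 6, 12, 4] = (0 3)(4 9 10 11 6 13)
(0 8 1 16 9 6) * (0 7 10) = (0 8 1 16 9 6 7 10) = [8, 16, 2, 3, 4, 5, 7, 10, 1, 6, 0, 11, 12, 13, 14, 15, 9]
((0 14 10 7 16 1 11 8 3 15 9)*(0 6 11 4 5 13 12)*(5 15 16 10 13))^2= (0 13)(1 15 6 8 16 4 9 11 3)(12 14)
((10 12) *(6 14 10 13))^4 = ((6 14 10 12 13))^4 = (6 13 12 10 14)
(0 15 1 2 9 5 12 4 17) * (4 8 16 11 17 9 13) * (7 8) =[15, 2, 13, 3, 9, 12, 6, 8, 16, 5, 10, 17, 7, 4, 14, 1, 11, 0] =(0 15 1 2 13 4 9 5 12 7 8 16 11 17)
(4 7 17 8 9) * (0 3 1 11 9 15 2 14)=(0 3 1 11 9 4 7 17 8 15 2 14)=[3, 11, 14, 1, 7, 5, 6, 17, 15, 4, 10, 9, 12, 13, 0, 2, 16, 8]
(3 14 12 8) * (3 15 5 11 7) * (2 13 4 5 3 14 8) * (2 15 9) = (2 13 4 5 11 7 14 12 15 3 8 9) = [0, 1, 13, 8, 5, 11, 6, 14, 9, 2, 10, 7, 15, 4, 12, 3]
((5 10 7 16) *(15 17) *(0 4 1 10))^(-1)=((0 4 1 10 7 16 5)(15 17))^(-1)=(0 5 16 7 10 1 4)(15 17)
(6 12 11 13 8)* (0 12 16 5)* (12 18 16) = (0 18 16 5)(6 12 11 13 8) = [18, 1, 2, 3, 4, 0, 12, 7, 6, 9, 10, 13, 11, 8, 14, 15, 5, 17, 16]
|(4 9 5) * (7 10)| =|(4 9 5)(7 10)| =6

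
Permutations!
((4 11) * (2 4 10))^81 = ((2 4 11 10))^81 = (2 4 11 10)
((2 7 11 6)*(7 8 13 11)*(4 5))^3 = ((2 8 13 11 6)(4 5))^3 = (2 11 8 6 13)(4 5)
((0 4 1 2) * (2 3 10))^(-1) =(0 2 10 3 1 4)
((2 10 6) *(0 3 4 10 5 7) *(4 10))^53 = ((0 3 10 6 2 5 7))^53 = (0 2 3 5 10 7 6)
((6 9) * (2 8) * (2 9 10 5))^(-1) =(2 5 10 6 9 8)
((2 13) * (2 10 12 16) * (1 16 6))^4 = (1 10 16 12 2 6 13)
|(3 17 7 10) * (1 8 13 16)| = 4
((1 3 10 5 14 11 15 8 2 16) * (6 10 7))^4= (1 10 15)(2 7 14)(3 5 8)(6 11 16)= ((1 3 7 6 10 5 14 11 15 8 2 16))^4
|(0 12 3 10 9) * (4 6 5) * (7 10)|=6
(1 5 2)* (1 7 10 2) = (1 5)(2 7 10) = [0, 5, 7, 3, 4, 1, 6, 10, 8, 9, 2]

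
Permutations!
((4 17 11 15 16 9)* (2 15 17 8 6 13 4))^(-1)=((2 15 16 9)(4 8 6 13)(11 17))^(-1)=(2 9 16 15)(4 13 6 8)(11 17)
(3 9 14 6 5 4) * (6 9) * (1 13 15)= (1 13 15)(3 6 5 4)(9 14)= [0, 13, 2, 6, 3, 4, 5, 7, 8, 14, 10, 11, 12, 15, 9, 1]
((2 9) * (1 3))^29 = ((1 3)(2 9))^29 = (1 3)(2 9)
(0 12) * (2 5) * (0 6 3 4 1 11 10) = (0 12 6 3 4 1 11 10)(2 5) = [12, 11, 5, 4, 1, 2, 3, 7, 8, 9, 0, 10, 6]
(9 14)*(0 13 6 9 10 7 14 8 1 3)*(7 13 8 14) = (0 8 1 3)(6 9 14 10 13) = [8, 3, 2, 0, 4, 5, 9, 7, 1, 14, 13, 11, 12, 6, 10]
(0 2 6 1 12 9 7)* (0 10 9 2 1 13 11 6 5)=(0 1 12 2 5)(6 13 11)(7 10 9)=[1, 12, 5, 3, 4, 0, 13, 10, 8, 7, 9, 6, 2, 11]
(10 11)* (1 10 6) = [0, 10, 2, 3, 4, 5, 1, 7, 8, 9, 11, 6] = (1 10 11 6)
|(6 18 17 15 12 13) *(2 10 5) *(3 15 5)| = 10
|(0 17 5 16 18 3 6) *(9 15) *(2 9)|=21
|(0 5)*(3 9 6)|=6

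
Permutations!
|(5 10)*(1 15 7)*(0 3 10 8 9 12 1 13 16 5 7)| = 12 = |(0 3 10 7 13 16 5 8 9 12 1 15)|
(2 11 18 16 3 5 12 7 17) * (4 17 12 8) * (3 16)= (2 11 18 3 5 8 4 17)(7 12)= [0, 1, 11, 5, 17, 8, 6, 12, 4, 9, 10, 18, 7, 13, 14, 15, 16, 2, 3]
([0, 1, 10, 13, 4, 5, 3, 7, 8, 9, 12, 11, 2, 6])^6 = (13)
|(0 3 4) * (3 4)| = 2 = |(0 4)|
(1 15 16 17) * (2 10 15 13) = (1 13 2 10 15 16 17) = [0, 13, 10, 3, 4, 5, 6, 7, 8, 9, 15, 11, 12, 2, 14, 16, 17, 1]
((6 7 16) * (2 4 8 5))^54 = ((2 4 8 5)(6 7 16))^54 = (16)(2 8)(4 5)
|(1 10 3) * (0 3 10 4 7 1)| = 6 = |(10)(0 3)(1 4 7)|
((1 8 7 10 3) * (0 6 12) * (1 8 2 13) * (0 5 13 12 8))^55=((0 6 8 7 10 3)(1 2 12 5 13))^55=(13)(0 6 8 7 10 3)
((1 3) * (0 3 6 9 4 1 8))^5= (0 8 3)(1 6 9 4)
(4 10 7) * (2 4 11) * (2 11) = (11)(2 4 10 7) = [0, 1, 4, 3, 10, 5, 6, 2, 8, 9, 7, 11]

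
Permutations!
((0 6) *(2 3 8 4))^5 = ((0 6)(2 3 8 4))^5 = (0 6)(2 3 8 4)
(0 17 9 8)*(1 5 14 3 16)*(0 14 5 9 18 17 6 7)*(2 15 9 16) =(0 6 7)(1 16)(2 15 9 8 14 3)(17 18) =[6, 16, 15, 2, 4, 5, 7, 0, 14, 8, 10, 11, 12, 13, 3, 9, 1, 18, 17]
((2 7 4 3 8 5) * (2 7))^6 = (3 8 5 7 4)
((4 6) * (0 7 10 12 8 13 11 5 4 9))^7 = ((0 7 10 12 8 13 11 5 4 6 9))^7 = (0 5 12 9 11 10 6 13 7 4 8)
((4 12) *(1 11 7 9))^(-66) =(12)(1 7)(9 11)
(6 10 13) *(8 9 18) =(6 10 13)(8 9 18) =[0, 1, 2, 3, 4, 5, 10, 7, 9, 18, 13, 11, 12, 6, 14, 15, 16, 17, 8]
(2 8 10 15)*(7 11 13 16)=(2 8 10 15)(7 11 13 16)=[0, 1, 8, 3, 4, 5, 6, 11, 10, 9, 15, 13, 12, 16, 14, 2, 7]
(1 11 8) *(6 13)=(1 11 8)(6 13)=[0, 11, 2, 3, 4, 5, 13, 7, 1, 9, 10, 8, 12, 6]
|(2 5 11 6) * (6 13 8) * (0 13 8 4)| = |(0 13 4)(2 5 11 8 6)| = 15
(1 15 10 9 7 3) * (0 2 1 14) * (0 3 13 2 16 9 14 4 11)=(0 16 9 7 13 2 1 15 10 14 3 4 11)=[16, 15, 1, 4, 11, 5, 6, 13, 8, 7, 14, 0, 12, 2, 3, 10, 9]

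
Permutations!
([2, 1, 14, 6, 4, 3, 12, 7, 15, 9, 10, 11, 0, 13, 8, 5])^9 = (15)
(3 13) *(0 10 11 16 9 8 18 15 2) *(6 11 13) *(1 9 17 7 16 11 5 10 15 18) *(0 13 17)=(18)(0 15 2 13 3 6 5 10 17 7 16)(1 9 8)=[15, 9, 13, 6, 4, 10, 5, 16, 1, 8, 17, 11, 12, 3, 14, 2, 0, 7, 18]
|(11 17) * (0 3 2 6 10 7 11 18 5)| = |(0 3 2 6 10 7 11 17 18 5)| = 10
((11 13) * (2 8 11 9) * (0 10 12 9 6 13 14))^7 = (0 14 11 8 2 9 12 10)(6 13)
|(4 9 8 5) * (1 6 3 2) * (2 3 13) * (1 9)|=|(1 6 13 2 9 8 5 4)|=8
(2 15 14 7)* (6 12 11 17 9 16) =(2 15 14 7)(6 12 11 17 9 16) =[0, 1, 15, 3, 4, 5, 12, 2, 8, 16, 10, 17, 11, 13, 7, 14, 6, 9]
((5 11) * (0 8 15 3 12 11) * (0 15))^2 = ((0 8)(3 12 11 5 15))^2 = (3 11 15 12 5)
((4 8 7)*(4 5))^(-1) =((4 8 7 5))^(-1) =(4 5 7 8)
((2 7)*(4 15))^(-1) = ((2 7)(4 15))^(-1) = (2 7)(4 15)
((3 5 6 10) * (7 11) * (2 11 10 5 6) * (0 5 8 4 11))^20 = ((0 5 2)(3 6 8 4 11 7 10))^20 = (0 2 5)(3 10 7 11 4 8 6)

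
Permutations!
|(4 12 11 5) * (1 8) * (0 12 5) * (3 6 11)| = |(0 12 3 6 11)(1 8)(4 5)| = 10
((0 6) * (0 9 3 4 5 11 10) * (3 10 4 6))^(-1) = (0 10 9 6 3)(4 11 5) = ((0 3 6 9 10)(4 5 11))^(-1)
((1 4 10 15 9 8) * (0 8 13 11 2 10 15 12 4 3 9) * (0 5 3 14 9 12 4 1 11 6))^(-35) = (0 1 4)(2 13 3)(5 11 9)(6 12 10)(8 14 15)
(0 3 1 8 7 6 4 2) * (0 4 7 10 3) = [0, 8, 4, 1, 2, 5, 7, 6, 10, 9, 3] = (1 8 10 3)(2 4)(6 7)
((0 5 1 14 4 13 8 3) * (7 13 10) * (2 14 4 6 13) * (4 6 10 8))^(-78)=(0 1 13 8)(2 10)(3 5 6 4)(7 14)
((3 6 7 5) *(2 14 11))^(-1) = (2 11 14)(3 5 7 6)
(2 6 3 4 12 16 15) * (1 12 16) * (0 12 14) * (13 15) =(0 12 1 14)(2 6 3 4 16 13 15) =[12, 14, 6, 4, 16, 5, 3, 7, 8, 9, 10, 11, 1, 15, 0, 2, 13]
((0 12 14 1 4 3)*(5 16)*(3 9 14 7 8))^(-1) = ((0 12 7 8 3)(1 4 9 14)(5 16))^(-1) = (0 3 8 7 12)(1 14 9 4)(5 16)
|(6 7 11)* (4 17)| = |(4 17)(6 7 11)| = 6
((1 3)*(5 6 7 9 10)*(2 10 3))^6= ((1 2 10 5 6 7 9 3))^6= (1 9 6 10)(2 3 7 5)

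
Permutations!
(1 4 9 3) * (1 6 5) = (1 4 9 3 6 5) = [0, 4, 2, 6, 9, 1, 5, 7, 8, 3]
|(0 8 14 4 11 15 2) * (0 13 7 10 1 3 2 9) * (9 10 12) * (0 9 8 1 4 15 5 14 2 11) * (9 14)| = |(0 1 3 11 5 9 14 15 10 4)(2 13 7 12 8)| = 10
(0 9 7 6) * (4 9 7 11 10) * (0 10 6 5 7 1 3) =[1, 3, 2, 0, 9, 7, 10, 5, 8, 11, 4, 6] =(0 1 3)(4 9 11 6 10)(5 7)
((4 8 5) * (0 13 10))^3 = ((0 13 10)(4 8 5))^3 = (13)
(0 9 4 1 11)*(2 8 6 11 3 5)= [9, 3, 8, 5, 1, 2, 11, 7, 6, 4, 10, 0]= (0 9 4 1 3 5 2 8 6 11)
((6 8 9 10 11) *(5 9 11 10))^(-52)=(6 11 8)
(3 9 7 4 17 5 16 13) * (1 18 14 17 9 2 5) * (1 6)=(1 18 14 17 6)(2 5 16 13 3)(4 9 7)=[0, 18, 5, 2, 9, 16, 1, 4, 8, 7, 10, 11, 12, 3, 17, 15, 13, 6, 14]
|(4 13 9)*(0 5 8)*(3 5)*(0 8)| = |(0 3 5)(4 13 9)| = 3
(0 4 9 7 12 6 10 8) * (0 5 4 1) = (0 1)(4 9 7 12 6 10 8 5) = [1, 0, 2, 3, 9, 4, 10, 12, 5, 7, 8, 11, 6]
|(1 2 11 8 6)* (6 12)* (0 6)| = 7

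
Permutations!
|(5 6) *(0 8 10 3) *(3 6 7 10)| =12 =|(0 8 3)(5 7 10 6)|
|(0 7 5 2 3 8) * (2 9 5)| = 10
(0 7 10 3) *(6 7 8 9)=[8, 1, 2, 0, 4, 5, 7, 10, 9, 6, 3]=(0 8 9 6 7 10 3)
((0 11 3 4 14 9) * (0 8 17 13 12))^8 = ((0 11 3 4 14 9 8 17 13 12))^8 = (0 13 8 14 3)(4 11 12 17 9)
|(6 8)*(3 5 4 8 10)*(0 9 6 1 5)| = 20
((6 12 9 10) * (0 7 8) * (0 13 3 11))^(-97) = (0 11 3 13 8 7)(6 10 9 12)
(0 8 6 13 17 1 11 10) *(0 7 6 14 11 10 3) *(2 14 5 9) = (0 8 5 9 2 14 11 3)(1 10 7 6 13 17) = [8, 10, 14, 0, 4, 9, 13, 6, 5, 2, 7, 3, 12, 17, 11, 15, 16, 1]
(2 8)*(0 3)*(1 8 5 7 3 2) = (0 2 5 7 3)(1 8) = [2, 8, 5, 0, 4, 7, 6, 3, 1]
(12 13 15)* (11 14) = (11 14)(12 13 15) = [0, 1, 2, 3, 4, 5, 6, 7, 8, 9, 10, 14, 13, 15, 11, 12]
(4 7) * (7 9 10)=(4 9 10 7)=[0, 1, 2, 3, 9, 5, 6, 4, 8, 10, 7]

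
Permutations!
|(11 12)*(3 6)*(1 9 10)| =6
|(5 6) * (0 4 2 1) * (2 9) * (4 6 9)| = 6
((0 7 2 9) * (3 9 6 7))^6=((0 3 9)(2 6 7))^6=(9)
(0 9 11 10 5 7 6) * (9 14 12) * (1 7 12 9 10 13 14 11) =(0 11 13 14 9 1 7 6)(5 12 10) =[11, 7, 2, 3, 4, 12, 0, 6, 8, 1, 5, 13, 10, 14, 9]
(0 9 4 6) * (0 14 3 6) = (0 9 4)(3 6 14) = [9, 1, 2, 6, 0, 5, 14, 7, 8, 4, 10, 11, 12, 13, 3]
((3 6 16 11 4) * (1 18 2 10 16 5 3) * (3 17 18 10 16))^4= (1 5 16 10 17 11 3 18 4 6 2)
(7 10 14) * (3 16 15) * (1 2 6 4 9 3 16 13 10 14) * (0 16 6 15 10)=(0 16 10 1 2 15 6 4 9 3 13)(7 14)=[16, 2, 15, 13, 9, 5, 4, 14, 8, 3, 1, 11, 12, 0, 7, 6, 10]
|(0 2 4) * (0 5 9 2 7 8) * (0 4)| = |(0 7 8 4 5 9 2)| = 7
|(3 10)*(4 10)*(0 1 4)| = |(0 1 4 10 3)| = 5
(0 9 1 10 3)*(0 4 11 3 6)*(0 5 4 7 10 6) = (0 9 1 6 5 4 11 3 7 10) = [9, 6, 2, 7, 11, 4, 5, 10, 8, 1, 0, 3]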